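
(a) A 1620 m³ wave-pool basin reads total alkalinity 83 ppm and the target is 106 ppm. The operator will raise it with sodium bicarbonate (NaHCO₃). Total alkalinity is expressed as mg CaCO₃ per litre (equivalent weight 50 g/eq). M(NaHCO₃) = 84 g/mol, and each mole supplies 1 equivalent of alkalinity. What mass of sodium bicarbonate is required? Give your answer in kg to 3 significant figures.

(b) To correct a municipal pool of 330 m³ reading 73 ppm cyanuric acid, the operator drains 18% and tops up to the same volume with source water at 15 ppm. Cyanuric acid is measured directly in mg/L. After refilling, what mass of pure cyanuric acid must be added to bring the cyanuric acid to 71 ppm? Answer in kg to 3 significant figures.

(a) Volume: 1620 m³ = 1,620,000 L.
(a) Alkalinity to add: (106 − 83) = 23 mg/L as CaCO₃ × 1,620,000 L = 37,260 g as CaCO₃.
(a) Equivalents: 37,260 g ÷ 50 g/eq = 745.2 eq.
(a) NaHCO₃ supplies 1 eq per mole → 745.2 mol.
(a) Mass: 745.2 mol × 84 g/mol = 62,600 g.

(b) Volume: 330 m³ = 330,000 L.
(b) After draining 18% and refilling: 73 × 0.82 + 15 × 0.18 = 62.56 ppm.
(b) Deficit to target: 71 − 62.56 = 8.44 mg/L.
(b) Mass: 8.44 mg/L × 330,000 L = 2785 g cyanuric acid.

(a) 62.6 kg; (b) 2.79 kg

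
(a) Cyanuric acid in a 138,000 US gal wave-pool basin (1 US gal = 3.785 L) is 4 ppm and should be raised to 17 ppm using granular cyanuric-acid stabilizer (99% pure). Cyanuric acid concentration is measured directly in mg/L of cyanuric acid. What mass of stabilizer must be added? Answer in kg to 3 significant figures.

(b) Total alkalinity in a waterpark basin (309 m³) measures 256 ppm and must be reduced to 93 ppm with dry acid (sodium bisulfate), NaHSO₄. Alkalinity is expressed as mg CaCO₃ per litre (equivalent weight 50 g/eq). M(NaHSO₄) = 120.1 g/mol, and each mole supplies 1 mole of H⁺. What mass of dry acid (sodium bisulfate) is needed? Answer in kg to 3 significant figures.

(a) Volume: 138,000 US gal × 3.785 L/gal = 522,330 L.
(a) CYA to add: (17 − 4) = 13 mg/L × 522,330 L = 6790 g cyanuric acid.
(a) At 99% purity: 6790 / 0.99 = 6859 g product.

(b) Volume: 309 m³ = 309,000 L.
(b) Alkalinity to neutralize: (256 − 93) = 163 mg/L as CaCO₃ × 309,000 L = 50,370 g as CaCO₃.
(b) Equivalents of H⁺ required: 50,370 ÷ 50 g/eq = 1007 eq = 1007 mol NaHSO₄.
(b) Mass of NaHSO₄: 1007 × 120.1 = 121,000 g.

(a) 6.86 kg; (b) 121 kg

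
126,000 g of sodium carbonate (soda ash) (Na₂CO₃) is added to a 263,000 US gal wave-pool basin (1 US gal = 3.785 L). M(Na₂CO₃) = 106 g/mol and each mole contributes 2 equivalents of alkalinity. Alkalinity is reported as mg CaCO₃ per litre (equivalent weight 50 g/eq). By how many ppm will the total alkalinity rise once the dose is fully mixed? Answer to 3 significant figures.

Volume: 263,000 US gal × 3.785 L/gal = 995,455 L.
Moles of Na₂CO₃: 126,000 g ÷ 106 g/mol = 1189 mol → 2377 eq of alkalinity.
As CaCO₃: 2377 eq × 50 g/eq = 118,900 g.
Rise: 118,900 g / 995,455 L × 1000 = 119.4 mg/L.

119 ppm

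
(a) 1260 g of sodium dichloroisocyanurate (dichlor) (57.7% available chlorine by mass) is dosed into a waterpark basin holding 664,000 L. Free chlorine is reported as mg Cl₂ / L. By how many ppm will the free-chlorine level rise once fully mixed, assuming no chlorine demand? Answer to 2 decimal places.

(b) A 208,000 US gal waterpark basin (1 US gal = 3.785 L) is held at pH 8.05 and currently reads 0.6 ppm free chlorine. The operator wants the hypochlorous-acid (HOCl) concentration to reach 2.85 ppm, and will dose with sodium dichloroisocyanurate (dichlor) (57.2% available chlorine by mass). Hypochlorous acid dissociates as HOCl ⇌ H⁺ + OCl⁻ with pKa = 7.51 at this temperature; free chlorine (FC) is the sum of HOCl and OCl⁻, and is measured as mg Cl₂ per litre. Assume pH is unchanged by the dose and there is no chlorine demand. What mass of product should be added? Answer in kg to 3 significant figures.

(a) 1.09 ppm; (b) 16.7 kg

(a) Available chlorine delivered: 1260 g × 0.577 = 727 g as Cl₂.
(a) Concentration rise: 727 g / 664,000 L = 1.095 mg/L = 1.09 ppm.

(b) Volume: 208,000 US gal × 3.785 L/gal = 787,280 L.
(b) [OCl⁻]/[HOCl] = 10^(pH − pKa) = 10^(8.05 − 7.51) = 3.467; fraction as HOCl = 1/(1 + 3.467) = 0.2238.
(b) Free chlorine required for 2.85 ppm HOCl: 2.85 / 0.2238 = 12.73 ppm.
(b) FC to add: 12.73 − 0.6 = 12.13 mg/L as Cl₂.
(b) Cl₂ equivalent: 12.13 mg/L × 787,280 L = 9551 g.
(b) Product at 57.2% available Cl: 9551 / 0.572 = 16,700 g.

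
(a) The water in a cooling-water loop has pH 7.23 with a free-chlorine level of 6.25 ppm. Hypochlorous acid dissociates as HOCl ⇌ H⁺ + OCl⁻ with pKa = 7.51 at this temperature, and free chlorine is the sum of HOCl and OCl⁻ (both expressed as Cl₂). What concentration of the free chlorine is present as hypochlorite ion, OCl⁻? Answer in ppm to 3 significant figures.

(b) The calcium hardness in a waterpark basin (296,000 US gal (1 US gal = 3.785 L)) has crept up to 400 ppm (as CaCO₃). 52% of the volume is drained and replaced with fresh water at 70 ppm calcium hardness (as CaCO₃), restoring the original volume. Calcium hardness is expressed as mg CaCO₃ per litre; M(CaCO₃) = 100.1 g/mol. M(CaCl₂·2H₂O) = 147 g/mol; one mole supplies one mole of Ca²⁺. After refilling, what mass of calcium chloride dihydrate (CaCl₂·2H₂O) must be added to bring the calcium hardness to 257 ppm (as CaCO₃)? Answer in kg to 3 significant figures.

(a) [OCl⁻]/[HOCl] = 10^(pH − pKa) = 10^(7.23 − 7.51) = 10^-0.28 = 0.5248.
(a) Fraction as HOCl = 1 / (1 + 0.5248) = 0.6558.
(a) OCl⁻ = (1 − 0.6558) × 6.25 ppm = 2.151 ppm.

(b) Volume: 296,000 US gal × 3.785 L/gal = 1,120,360 L.
(b) After draining 52% and refilling: 400 × 0.48 + 70 × 0.52 = 228.4 ppm.
(b) Deficit to target: 257 − 228.4 = 28.6 mg/L.
(b) As CaCO₃: 28.6 mg/L × 1,120,360 L = 32,040 g; ÷ 100.1 = 320.1 mol Ca²⁺.
(b) Mass: 320.1 × 147 = 47,060 g.

(a) 2.15 ppm; (b) 47.1 kg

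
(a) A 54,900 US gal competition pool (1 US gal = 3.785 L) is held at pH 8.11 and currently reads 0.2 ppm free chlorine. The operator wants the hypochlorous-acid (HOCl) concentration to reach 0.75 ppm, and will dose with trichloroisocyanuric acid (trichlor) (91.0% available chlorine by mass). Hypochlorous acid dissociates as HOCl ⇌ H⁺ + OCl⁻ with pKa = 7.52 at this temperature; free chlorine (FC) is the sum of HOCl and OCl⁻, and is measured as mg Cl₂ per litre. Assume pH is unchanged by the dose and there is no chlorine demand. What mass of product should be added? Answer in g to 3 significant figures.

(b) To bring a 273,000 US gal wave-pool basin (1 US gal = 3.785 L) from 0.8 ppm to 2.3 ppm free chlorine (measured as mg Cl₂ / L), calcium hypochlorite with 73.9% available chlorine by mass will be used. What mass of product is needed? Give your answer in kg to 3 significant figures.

(a) Volume: 54,900 US gal × 3.785 L/gal = 207,796 L.
(a) [OCl⁻]/[HOCl] = 10^(pH − pKa) = 10^(8.11 − 7.52) = 3.89; fraction as HOCl = 1/(1 + 3.89) = 0.2045.
(a) Free chlorine required for 0.75 ppm HOCl: 0.75 / 0.2045 = 3.668 ppm.
(a) FC to add: 3.668 − 0.2 = 3.468 mg/L as Cl₂.
(a) Cl₂ equivalent: 3.468 mg/L × 207,796 L = 720.6 g.
(a) Product at 91.0% available Cl: 720.6 / 0.91 = 791.9 g.

(b) Volume: 273,000 US gal × 3.785 L/gal = 1,033,305 L.
(b) Chlorine deficit: 2.3 − 0.8 = 1.5 ppm = 1.5 mg/L as Cl₂.
(b) Cl₂ equivalent needed: 1.5 mg/L × 1,033,305 L = 1,550,000 mg = 1550 g.
(b) Product at 73.9% available chlorine: 1550 / 0.739 = 2097 g.

(a) 792 g; (b) 2.10 kg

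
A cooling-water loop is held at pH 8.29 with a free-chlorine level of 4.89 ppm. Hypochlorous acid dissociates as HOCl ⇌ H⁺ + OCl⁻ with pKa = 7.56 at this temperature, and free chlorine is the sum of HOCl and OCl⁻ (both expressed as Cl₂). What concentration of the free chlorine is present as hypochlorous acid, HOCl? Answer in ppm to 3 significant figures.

[OCl⁻]/[HOCl] = 10^(pH − pKa) = 10^(8.29 − 7.56) = 10^0.73 = 5.37.
Fraction as HOCl = 1 / (1 + 5.37) = 0.157.
HOCl = 0.157 × 4.89 ppm = 0.7676 ppm.

0.768 ppm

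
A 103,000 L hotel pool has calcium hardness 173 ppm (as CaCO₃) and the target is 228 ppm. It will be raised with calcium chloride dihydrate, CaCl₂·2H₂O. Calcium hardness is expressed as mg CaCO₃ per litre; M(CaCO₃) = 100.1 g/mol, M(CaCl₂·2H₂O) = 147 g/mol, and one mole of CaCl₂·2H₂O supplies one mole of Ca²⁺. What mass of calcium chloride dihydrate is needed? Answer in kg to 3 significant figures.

Hardness to add: (228 − 173) = 55 mg/L as CaCO₃ × 103,000 L = 5665 g as CaCO₃.
Moles of Ca²⁺ (1 mol Ca²⁺ ≡ 1 mol CaCO₃): 5665 / 100.1 g/mol = 56.59 mol.
Mass of CaCl₂·2H₂O: 56.59 × 147 = 8319 g.

8.32 kg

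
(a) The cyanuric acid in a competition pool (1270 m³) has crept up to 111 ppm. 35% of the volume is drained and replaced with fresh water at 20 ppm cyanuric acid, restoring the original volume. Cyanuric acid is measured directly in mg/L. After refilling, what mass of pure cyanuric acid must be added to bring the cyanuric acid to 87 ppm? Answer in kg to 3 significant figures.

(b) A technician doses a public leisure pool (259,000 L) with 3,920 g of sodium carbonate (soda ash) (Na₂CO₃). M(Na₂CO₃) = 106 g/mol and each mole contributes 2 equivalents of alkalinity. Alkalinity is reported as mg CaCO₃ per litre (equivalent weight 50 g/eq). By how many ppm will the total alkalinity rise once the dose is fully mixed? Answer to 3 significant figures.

(a) Volume: 1270 m³ = 1,270,000 L.
(a) After draining 35% and refilling: 111 × 0.65 + 20 × 0.35 = 79.15 ppm.
(a) Deficit to target: 87 − 79.15 = 7.85 mg/L.
(a) Mass: 7.85 mg/L × 1,270,000 L = 9969 g cyanuric acid.

(b) Moles of Na₂CO₃: 3,920 g ÷ 106 g/mol = 36.98 mol → 73.96 eq of alkalinity.
(b) As CaCO₃: 73.96 eq × 50 g/eq = 3698 g.
(b) Rise: 3698 g / 259,000 L × 1000 = 14.28 mg/L.

(a) 9.97 kg; (b) 14.3 ppm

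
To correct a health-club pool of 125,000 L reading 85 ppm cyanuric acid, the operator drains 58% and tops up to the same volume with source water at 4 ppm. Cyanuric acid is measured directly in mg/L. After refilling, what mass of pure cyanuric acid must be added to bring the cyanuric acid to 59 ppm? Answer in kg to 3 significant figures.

2.62 kg

After draining 58% and refilling: 85 × 0.42 + 4 × 0.58 = 38.02 ppm.
Deficit to target: 59 − 38.02 = 20.98 mg/L.
Mass: 20.98 mg/L × 125,000 L = 2622 g cyanuric acid.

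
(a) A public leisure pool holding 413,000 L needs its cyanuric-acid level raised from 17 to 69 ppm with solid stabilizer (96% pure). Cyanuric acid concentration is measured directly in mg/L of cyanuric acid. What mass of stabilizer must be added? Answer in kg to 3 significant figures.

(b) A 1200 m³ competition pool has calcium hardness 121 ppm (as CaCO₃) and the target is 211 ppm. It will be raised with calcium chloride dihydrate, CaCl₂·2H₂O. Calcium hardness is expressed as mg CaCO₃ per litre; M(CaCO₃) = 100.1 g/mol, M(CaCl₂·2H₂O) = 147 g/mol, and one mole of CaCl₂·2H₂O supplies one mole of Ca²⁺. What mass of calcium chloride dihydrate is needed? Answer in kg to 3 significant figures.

(a) CYA to add: (69 − 17) = 52 mg/L × 413,000 L = 21,480 g cyanuric acid.
(a) At 96% purity: 21,480 / 0.96 = 22,370 g product.

(b) Volume: 1200 m³ = 1,200,000 L.
(b) Hardness to add: (211 − 121) = 90 mg/L as CaCO₃ × 1,200,000 L = 108,000 g as CaCO₃.
(b) Moles of Ca²⁺ (1 mol Ca²⁺ ≡ 1 mol CaCO₃): 108,000 / 100.1 g/mol = 1079 mol.
(b) Mass of CaCl₂·2H₂O: 1079 × 147 = 158,600 g.

(a) 22.4 kg; (b) 159 kg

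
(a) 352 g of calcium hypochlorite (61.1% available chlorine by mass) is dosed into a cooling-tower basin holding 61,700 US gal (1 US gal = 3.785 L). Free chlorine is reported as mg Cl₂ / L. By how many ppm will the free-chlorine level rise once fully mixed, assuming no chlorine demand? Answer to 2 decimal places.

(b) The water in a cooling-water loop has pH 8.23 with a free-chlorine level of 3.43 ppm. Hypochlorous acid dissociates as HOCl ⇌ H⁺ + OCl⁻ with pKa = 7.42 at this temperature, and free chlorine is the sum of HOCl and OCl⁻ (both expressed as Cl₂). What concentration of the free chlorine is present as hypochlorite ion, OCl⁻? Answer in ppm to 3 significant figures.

(a) 0.92 ppm; (b) 2.97 ppm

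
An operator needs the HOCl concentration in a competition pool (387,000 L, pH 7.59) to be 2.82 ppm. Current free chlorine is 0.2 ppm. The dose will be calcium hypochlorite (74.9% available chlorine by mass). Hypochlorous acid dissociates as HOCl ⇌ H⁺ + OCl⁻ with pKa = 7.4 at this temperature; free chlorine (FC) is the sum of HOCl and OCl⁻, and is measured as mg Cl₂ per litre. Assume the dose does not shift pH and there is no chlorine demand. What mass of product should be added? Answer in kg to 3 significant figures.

3.61 kg

[OCl⁻]/[HOCl] = 10^(pH − pKa) = 10^(7.59 − 7.4) = 1.549; fraction as HOCl = 1/(1 + 1.549) = 0.3923.
Free chlorine required for 2.82 ppm HOCl: 2.82 / 0.3923 = 7.188 ppm.
FC to add: 7.188 − 0.2 = 6.988 mg/L as Cl₂.
Cl₂ equivalent: 6.988 mg/L × 387,000 L = 2704 g.
Product at 74.9% available Cl: 2704 / 0.749 = 3610 g.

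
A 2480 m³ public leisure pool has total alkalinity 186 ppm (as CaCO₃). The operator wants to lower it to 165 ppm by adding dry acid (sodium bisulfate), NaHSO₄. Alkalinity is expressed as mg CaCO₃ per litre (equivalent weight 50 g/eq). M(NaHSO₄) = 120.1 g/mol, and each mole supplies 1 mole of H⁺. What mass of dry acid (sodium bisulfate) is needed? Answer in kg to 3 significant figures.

Volume: 2480 m³ = 2,480,000 L.
Alkalinity to neutralize: (186 − 165) = 21 mg/L as CaCO₃ × 2,480,000 L = 52,080 g as CaCO₃.
Equivalents of H⁺ required: 52,080 ÷ 50 g/eq = 1042 eq = 1042 mol NaHSO₄.
Mass of NaHSO₄: 1042 × 120.1 = 125,100 g.

125 kg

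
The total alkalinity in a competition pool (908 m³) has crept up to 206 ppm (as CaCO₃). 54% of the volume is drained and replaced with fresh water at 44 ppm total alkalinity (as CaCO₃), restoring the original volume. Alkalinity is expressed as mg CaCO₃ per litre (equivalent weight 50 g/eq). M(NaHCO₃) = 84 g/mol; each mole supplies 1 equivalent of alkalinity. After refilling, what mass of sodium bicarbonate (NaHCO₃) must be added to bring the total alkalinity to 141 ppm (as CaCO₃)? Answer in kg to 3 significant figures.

Volume: 908 m³ = 908,000 L.
After draining 54% and refilling: 206 × 0.46 + 44 × 0.54 = 118.52 ppm.
Deficit to target: 141 − 118.52 = 22.48 mg/L.
As CaCO₃: 22.48 mg/L × 908,000 L = 20,410 g; ÷ 50 g/eq ÷ 1 = 408.2 mol NaHCO₃.
Mass: 408.2 × 84 = 34,290 g.

34.3 kg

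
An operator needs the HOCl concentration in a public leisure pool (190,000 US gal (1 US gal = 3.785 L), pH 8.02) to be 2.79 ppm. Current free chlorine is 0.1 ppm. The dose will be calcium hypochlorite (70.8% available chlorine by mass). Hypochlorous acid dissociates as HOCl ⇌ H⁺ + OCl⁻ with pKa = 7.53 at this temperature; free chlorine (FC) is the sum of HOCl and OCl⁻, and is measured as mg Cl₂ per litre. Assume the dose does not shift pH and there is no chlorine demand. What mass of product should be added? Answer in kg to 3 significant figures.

Volume: 190,000 US gal × 3.785 L/gal = 719,150 L.
[OCl⁻]/[HOCl] = 10^(pH − pKa) = 10^(8.02 − 7.53) = 3.09; fraction as HOCl = 1/(1 + 3.09) = 0.2445.
Free chlorine required for 2.79 ppm HOCl: 2.79 / 0.2445 = 11.41 ppm.
FC to add: 11.41 − 0.1 = 11.31 mg/L as Cl₂.
Cl₂ equivalent: 11.31 mg/L × 719,150 L = 8135 g.
Product at 70.8% available Cl: 8135 / 0.708 = 11,490 g.

11.5 kg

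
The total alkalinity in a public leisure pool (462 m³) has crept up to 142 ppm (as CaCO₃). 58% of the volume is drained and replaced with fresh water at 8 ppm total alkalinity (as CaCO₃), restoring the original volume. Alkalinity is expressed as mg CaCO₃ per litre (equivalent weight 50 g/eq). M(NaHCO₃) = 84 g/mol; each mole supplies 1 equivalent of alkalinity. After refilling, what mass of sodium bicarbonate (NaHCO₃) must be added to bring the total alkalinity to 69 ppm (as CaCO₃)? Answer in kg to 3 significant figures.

Volume: 462 m³ = 462,000 L.
After draining 58% and refilling: 142 × 0.42 + 8 × 0.58 = 64.28 ppm.
Deficit to target: 69 − 64.28 = 4.72 mg/L.
As CaCO₃: 4.72 mg/L × 462,000 L = 2181 g; ÷ 50 g/eq ÷ 1 = 43.61 mol NaHCO₃.
Mass: 43.61 × 84 = 3663 g.

3.66 kg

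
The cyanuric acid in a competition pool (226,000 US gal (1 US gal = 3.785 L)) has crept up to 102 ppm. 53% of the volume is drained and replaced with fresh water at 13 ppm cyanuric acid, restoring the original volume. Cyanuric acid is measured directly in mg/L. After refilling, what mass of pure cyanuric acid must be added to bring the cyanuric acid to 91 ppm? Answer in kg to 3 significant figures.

30.9 kg

Volume: 226,000 US gal × 3.785 L/gal = 855,410 L.
After draining 53% and refilling: 102 × 0.47 + 13 × 0.53 = 54.83 ppm.
Deficit to target: 91 − 54.83 = 36.17 mg/L.
Mass: 36.17 mg/L × 855,410 L = 30,940 g cyanuric acid.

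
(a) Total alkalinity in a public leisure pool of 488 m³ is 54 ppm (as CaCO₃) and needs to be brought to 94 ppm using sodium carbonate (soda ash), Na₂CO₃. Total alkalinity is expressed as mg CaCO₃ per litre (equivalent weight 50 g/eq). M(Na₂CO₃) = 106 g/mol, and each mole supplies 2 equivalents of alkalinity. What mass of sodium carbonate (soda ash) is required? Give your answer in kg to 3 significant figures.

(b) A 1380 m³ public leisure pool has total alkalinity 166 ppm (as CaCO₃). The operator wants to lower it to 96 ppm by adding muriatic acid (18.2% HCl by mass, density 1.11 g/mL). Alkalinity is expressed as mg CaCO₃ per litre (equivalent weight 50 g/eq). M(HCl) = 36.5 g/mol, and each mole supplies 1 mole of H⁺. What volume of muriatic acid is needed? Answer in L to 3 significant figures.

(a) 20.7 kg; (b) 349 L

(a) Volume: 488 m³ = 488,000 L.
(a) Alkalinity to add: (94 − 54) = 40 mg/L as CaCO₃ × 488,000 L = 19,520 g as CaCO₃.
(a) Equivalents: 19,520 g ÷ 50 g/eq = 390.4 eq.
(a) Each mole of Na₂CO₃ supplies 2 eq, so 390.4 / 2 = 195.2 mol.
(a) Mass: 195.2 mol × 106 g/mol = 20,690 g.

(b) Volume: 1380 m³ = 1,380,000 L.
(b) Alkalinity to neutralize: (166 − 96) = 70 mg/L as CaCO₃ × 1,380,000 L = 96,600 g as CaCO₃.
(b) Equivalents of H⁺ required: 96,600 ÷ 50 g/eq = 1932 eq = 1932 mol HCl.
(b) Mass of HCl: 1932 × 36.5 = 70,520 g.
(b) Mass of 18.2% solution: 70,520 / 0.182 = 387,500 g.
(b) Volume: 387,500 g ÷ 1.11 g/mL = 349,100 mL.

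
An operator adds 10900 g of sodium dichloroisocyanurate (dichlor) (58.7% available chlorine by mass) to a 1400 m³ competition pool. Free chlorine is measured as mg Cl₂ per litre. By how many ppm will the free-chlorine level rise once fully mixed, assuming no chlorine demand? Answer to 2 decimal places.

4.57 ppm

Volume: 1400 m³ = 1,400,000 L.
Available chlorine delivered: 10,900 g × 0.587 = 6398 g as Cl₂.
Concentration rise: 6398 g / 1,400,000 L = 4.57 mg/L = 4.57 ppm.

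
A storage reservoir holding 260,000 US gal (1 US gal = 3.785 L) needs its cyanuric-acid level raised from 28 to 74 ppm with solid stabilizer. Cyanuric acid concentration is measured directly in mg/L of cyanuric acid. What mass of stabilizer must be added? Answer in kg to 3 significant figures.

45.3 kg

Volume: 260,000 US gal × 3.785 L/gal = 984,100 L.
CYA to add: (74 − 28) = 46 mg/L × 984,100 L = 45,270 g cyanuric acid.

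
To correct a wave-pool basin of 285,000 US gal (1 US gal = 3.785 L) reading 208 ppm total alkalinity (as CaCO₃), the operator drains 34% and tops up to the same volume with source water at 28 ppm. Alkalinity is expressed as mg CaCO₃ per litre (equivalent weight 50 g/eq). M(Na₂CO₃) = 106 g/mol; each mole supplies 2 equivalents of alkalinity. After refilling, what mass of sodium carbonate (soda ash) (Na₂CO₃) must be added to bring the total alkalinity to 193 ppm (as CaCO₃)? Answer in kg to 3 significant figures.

Volume: 285,000 US gal × 3.785 L/gal = 1,078,725 L.
After draining 34% and refilling: 208 × 0.66 + 28 × 0.34 = 146.8 ppm.
Deficit to target: 193 − 146.8 = 46.2 mg/L.
As CaCO₃: 46.2 mg/L × 1,078,725 L = 49,840 g; ÷ 50 g/eq ÷ 2 = 498.4 mol Na₂CO₃.
Mass: 498.4 × 106 = 52,830 g.

52.8 kg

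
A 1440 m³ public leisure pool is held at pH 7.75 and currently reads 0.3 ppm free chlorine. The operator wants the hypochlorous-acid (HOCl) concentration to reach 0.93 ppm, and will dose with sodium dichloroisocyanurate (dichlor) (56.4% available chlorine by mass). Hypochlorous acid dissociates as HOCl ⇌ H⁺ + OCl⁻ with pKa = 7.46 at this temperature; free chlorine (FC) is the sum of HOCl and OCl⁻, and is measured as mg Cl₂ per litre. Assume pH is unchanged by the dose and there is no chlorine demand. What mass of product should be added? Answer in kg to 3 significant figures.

6.24 kg

Volume: 1440 m³ = 1,440,000 L.
[OCl⁻]/[HOCl] = 10^(pH − pKa) = 10^(7.75 − 7.46) = 1.95; fraction as HOCl = 1/(1 + 1.95) = 0.339.
Free chlorine required for 0.93 ppm HOCl: 0.93 / 0.339 = 2.743 ppm.
FC to add: 2.743 − 0.3 = 2.443 mg/L as Cl₂.
Cl₂ equivalent: 2.443 mg/L × 1,440,000 L = 3518 g.
Product at 56.4% available Cl: 3518 / 0.564 = 6238 g.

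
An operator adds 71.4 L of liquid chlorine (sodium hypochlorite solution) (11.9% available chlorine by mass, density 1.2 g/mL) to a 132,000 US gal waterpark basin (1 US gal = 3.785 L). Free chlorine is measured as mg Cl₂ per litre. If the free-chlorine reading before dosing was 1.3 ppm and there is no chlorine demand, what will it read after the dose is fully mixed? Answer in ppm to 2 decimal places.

21.71 ppm

Volume: 132,000 US gal × 3.785 L/gal = 499,620 L.
Mass of solution: 71.4 L × 1000 mL/L × 1.2 g/mL = 85,680 g.
Available chlorine delivered: 85,680 g × 0.119 = 10,200 g as Cl₂.
Concentration rise: 10,200 g / 499,620 L = 20.41 mg/L = 20.41 ppm.
Final FC: 1.3 + 20.41 = 21.71 ppm.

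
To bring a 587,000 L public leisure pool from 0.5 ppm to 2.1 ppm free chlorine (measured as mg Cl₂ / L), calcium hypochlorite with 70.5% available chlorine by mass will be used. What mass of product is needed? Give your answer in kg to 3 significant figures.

Chlorine deficit: 2.1 − 0.5 = 1.6 ppm = 1.6 mg/L as Cl₂.
Cl₂ equivalent needed: 1.6 mg/L × 587,000 L = 939,200 mg = 939.2 g.
Product at 70.5% available chlorine: 939.2 / 0.705 = 1332 g.

1.33 kg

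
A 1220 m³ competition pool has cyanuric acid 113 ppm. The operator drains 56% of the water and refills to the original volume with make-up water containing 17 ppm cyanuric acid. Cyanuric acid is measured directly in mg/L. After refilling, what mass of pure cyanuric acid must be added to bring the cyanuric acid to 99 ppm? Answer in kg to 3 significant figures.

48.5 kg

Volume: 1220 m³ = 1,220,000 L.
After draining 56% and refilling: 113 × 0.44 + 17 × 0.56 = 59.24 ppm.
Deficit to target: 99 − 59.24 = 39.76 mg/L.
Mass: 39.76 mg/L × 1,220,000 L = 48,510 g cyanuric acid.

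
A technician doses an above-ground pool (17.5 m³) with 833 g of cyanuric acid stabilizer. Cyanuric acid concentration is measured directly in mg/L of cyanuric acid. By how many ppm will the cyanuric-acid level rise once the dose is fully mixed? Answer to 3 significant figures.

47.6 ppm

Volume: 17.5 m³ = 17,500 L.
Rise: 833 g / 17,500 L × 1000 = 47.6 mg/L.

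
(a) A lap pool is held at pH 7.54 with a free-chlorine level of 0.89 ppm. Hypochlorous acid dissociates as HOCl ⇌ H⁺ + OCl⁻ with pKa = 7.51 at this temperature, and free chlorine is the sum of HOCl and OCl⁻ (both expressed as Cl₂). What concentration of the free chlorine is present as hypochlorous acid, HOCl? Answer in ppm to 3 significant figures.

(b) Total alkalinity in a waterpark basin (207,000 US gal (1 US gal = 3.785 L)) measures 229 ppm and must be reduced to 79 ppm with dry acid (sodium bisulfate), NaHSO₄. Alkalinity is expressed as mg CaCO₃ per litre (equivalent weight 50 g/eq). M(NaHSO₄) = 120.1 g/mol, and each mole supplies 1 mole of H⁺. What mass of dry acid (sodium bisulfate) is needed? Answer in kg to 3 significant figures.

(a) 0.430 ppm; (b) 282 kg

(a) [OCl⁻]/[HOCl] = 10^(pH − pKa) = 10^(7.54 − 7.51) = 10^0.03 = 1.072.
(a) Fraction as HOCl = 1 / (1 + 1.072) = 0.4827.
(a) HOCl = 0.4827 × 0.89 ppm = 0.4296 ppm.

(b) Volume: 207,000 US gal × 3.785 L/gal = 783,495 L.
(b) Alkalinity to neutralize: (229 − 79) = 150 mg/L as CaCO₃ × 783,495 L = 117,500 g as CaCO₃.
(b) Equivalents of H⁺ required: 117,500 ÷ 50 g/eq = 2350 eq = 2350 mol NaHSO₄.
(b) Mass of NaHSO₄: 2350 × 120.1 = 282,300 g.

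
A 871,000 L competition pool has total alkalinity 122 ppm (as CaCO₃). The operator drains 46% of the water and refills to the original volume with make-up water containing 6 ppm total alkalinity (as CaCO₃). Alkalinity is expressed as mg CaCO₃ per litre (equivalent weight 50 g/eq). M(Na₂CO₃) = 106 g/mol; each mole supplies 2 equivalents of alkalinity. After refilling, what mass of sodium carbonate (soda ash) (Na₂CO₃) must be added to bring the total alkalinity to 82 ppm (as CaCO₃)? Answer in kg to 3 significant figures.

After draining 46% and refilling: 122 × 0.54 + 6 × 0.46 = 68.64 ppm.
Deficit to target: 82 − 68.64 = 13.36 mg/L.
As CaCO₃: 13.36 mg/L × 871,000 L = 11,640 g; ÷ 50 g/eq ÷ 2 = 116.4 mol Na₂CO₃.
Mass: 116.4 × 106 = 12,330 g.

12.3 kg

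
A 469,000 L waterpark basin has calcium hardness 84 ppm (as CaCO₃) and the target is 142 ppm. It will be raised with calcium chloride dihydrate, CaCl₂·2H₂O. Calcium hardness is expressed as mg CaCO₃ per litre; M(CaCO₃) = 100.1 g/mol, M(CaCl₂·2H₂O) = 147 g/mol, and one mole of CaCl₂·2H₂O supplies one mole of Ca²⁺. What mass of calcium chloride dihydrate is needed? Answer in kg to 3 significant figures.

Hardness to add: (142 − 84) = 58 mg/L as CaCO₃ × 469,000 L = 27,200 g as CaCO₃.
Moles of Ca²⁺ (1 mol Ca²⁺ ≡ 1 mol CaCO₃): 27,200 / 100.1 g/mol = 271.7 mol.
Mass of CaCl₂·2H₂O: 271.7 × 147 = 39,950 g.

39.9 kg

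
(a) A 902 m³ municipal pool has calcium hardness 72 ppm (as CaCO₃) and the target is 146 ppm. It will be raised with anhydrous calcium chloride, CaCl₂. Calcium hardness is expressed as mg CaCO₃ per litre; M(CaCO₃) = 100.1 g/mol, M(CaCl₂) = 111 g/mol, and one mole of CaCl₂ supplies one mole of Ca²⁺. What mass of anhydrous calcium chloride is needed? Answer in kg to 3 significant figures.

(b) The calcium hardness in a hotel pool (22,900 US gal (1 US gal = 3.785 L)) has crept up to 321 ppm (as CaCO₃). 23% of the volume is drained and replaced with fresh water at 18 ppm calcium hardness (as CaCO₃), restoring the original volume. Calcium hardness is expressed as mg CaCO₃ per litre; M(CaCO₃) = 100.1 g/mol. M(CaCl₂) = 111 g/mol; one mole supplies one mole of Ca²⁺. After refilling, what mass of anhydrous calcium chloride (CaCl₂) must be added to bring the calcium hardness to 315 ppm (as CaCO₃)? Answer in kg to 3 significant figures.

(a) 74.0 kg; (b) 6.12 kg

(a) Volume: 902 m³ = 902,000 L.
(a) Hardness to add: (146 − 72) = 74 mg/L as CaCO₃ × 902,000 L = 66,750 g as CaCO₃.
(a) Moles of Ca²⁺ (1 mol Ca²⁺ ≡ 1 mol CaCO₃): 66,750 / 100.1 g/mol = 666.8 mol.
(a) Mass of CaCl₂: 666.8 × 111 = 74,020 g.

(b) Volume: 22,900 US gal × 3.785 L/gal = 86,676 L.
(b) After draining 23% and refilling: 321 × 0.77 + 18 × 0.23 = 251.31 ppm.
(b) Deficit to target: 315 − 251.31 = 63.69 mg/L.
(b) As CaCO₃: 63.69 mg/L × 86,676 L = 5520 g; ÷ 100.1 = 55.15 mol Ca²⁺.
(b) Mass: 55.15 × 111 = 6122 g.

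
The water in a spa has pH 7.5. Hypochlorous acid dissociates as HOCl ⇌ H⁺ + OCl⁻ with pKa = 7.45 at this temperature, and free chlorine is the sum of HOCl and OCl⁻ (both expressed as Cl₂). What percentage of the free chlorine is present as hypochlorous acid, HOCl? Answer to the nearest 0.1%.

[OCl⁻]/[HOCl] = 10^(pH − pKa) = 10^(7.5 − 7.45) = 10^0.05 = 1.122.
Fraction as HOCl = 1 / (1 + 1.122) = 0.4712.

47.1%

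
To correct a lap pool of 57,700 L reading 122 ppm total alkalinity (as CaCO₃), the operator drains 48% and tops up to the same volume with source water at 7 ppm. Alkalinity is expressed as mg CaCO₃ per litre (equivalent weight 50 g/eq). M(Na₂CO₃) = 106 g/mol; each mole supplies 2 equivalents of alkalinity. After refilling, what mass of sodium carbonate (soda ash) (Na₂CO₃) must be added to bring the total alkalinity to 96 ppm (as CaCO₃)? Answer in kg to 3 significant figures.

After draining 48% and refilling: 122 × 0.52 + 7 × 0.48 = 66.8 ppm.
Deficit to target: 96 − 66.8 = 29.2 mg/L.
As CaCO₃: 29.2 mg/L × 57,700 L = 1685 g; ÷ 50 g/eq ÷ 2 = 16.85 mol Na₂CO₃.
Mass: 16.85 × 106 = 1786 g.

1.79 kg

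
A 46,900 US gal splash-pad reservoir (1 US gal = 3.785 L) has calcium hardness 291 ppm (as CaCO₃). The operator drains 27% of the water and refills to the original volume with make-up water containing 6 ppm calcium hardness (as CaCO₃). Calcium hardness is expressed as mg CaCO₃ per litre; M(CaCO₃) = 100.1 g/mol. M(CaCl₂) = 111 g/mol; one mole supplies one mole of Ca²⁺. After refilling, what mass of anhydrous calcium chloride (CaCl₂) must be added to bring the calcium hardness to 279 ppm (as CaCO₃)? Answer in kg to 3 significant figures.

Volume: 46,900 US gal × 3.785 L/gal = 177,516 L.
After draining 27% and refilling: 291 × 0.73 + 6 × 0.27 = 214.05 ppm.
Deficit to target: 279 − 214.05 = 64.95 mg/L.
As CaCO₃: 64.95 mg/L × 177,516 L = 11,530 g; ÷ 100.1 = 115.2 mol Ca²⁺.
Mass: 115.2 × 111 = 12,790 g.

12.8 kg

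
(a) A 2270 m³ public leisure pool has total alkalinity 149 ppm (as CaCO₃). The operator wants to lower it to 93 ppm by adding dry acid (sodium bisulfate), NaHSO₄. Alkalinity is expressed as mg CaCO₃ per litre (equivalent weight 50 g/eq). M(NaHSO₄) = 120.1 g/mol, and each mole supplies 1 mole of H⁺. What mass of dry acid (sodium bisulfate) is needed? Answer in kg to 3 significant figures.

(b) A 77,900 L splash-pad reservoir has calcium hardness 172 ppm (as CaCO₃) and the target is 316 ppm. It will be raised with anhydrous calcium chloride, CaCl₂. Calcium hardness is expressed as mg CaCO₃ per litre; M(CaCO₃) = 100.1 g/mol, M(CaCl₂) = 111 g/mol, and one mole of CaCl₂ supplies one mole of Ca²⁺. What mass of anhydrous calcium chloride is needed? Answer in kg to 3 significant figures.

(a) Volume: 2270 m³ = 2,270,000 L.
(a) Alkalinity to neutralize: (149 − 93) = 56 mg/L as CaCO₃ × 2,270,000 L = 127,100 g as CaCO₃.
(a) Equivalents of H⁺ required: 127,100 ÷ 50 g/eq = 2542 eq = 2542 mol NaHSO₄.
(a) Mass of NaHSO₄: 2542 × 120.1 = 305,300 g.

(b) Hardness to add: (316 − 172) = 144 mg/L as CaCO₃ × 77,900 L = 11,220 g as CaCO₃.
(b) Moles of Ca²⁺ (1 mol Ca²⁺ ≡ 1 mol CaCO₃): 11,220 / 100.1 g/mol = 112.1 mol.
(b) Mass of CaCl₂: 112.1 × 111 = 12,440 g.

(a) 305 kg; (b) 12.4 kg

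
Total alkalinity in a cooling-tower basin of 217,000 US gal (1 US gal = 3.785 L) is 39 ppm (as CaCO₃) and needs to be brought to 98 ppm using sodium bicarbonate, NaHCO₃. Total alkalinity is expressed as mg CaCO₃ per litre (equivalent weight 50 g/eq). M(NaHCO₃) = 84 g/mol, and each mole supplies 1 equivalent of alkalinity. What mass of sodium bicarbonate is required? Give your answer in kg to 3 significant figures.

Volume: 217,000 US gal × 3.785 L/gal = 821,345 L.
Alkalinity to add: (98 − 39) = 59 mg/L as CaCO₃ × 821,345 L = 48,460 g as CaCO₃.
Equivalents: 48,460 g ÷ 50 g/eq = 969.2 eq.
NaHCO₃ supplies 1 eq per mole → 969.2 mol.
Mass: 969.2 mol × 84 g/mol = 81,410 g.

81.4 kg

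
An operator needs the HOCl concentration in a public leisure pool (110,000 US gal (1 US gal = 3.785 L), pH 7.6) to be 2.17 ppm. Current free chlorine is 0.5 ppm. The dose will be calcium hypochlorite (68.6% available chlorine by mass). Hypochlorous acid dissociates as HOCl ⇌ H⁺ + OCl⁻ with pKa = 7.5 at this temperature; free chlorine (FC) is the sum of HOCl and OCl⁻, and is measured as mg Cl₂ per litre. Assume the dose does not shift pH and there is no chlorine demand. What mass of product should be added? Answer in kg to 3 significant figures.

Volume: 110,000 US gal × 3.785 L/gal = 416,350 L.
[OCl⁻]/[HOCl] = 10^(pH − pKa) = 10^(7.6 − 7.5) = 1.259; fraction as HOCl = 1/(1 + 1.259) = 0.4427.
Free chlorine required for 2.17 ppm HOCl: 2.17 / 0.4427 = 4.902 ppm.
FC to add: 4.902 − 0.5 = 4.402 mg/L as Cl₂.
Cl₂ equivalent: 4.402 mg/L × 416,350 L = 1833 g.
Product at 68.6% available Cl: 1833 / 0.686 = 2672 g.

2.67 kg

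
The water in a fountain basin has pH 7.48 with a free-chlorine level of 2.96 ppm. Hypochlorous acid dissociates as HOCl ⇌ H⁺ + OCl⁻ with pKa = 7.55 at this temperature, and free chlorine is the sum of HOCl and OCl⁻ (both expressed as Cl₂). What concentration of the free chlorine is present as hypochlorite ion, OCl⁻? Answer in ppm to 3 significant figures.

1.36 ppm

[OCl⁻]/[HOCl] = 10^(pH − pKa) = 10^(7.48 − 7.55) = 10^-0.07 = 0.8511.
Fraction as HOCl = 1 / (1 + 0.8511) = 0.5402.
OCl⁻ = (1 − 0.5402) × 2.96 ppm = 1.361 ppm.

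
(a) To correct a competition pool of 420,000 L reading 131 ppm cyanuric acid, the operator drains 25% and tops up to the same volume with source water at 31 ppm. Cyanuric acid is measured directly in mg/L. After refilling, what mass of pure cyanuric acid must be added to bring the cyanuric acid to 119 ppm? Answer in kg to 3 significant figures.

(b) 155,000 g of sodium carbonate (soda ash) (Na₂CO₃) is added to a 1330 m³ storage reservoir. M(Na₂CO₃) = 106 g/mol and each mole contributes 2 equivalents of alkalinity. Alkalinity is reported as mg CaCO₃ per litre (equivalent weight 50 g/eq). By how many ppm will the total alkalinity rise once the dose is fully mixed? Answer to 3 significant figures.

(a) 5.46 kg; (b) 110 ppm

(a) After draining 25% and refilling: 131 × 0.75 + 31 × 0.25 = 106 ppm.
(a) Deficit to target: 119 − 106 = 13 mg/L.
(a) Mass: 13 mg/L × 420,000 L = 5460 g cyanuric acid.

(b) Volume: 1330 m³ = 1,330,000 L.
(b) Moles of Na₂CO₃: 155,000 g ÷ 106 g/mol = 1462 mol → 2925 eq of alkalinity.
(b) As CaCO₃: 2925 eq × 50 g/eq = 146,200 g.
(b) Rise: 146,200 g / 1,330,000 L × 1000 = 109.9 mg/L.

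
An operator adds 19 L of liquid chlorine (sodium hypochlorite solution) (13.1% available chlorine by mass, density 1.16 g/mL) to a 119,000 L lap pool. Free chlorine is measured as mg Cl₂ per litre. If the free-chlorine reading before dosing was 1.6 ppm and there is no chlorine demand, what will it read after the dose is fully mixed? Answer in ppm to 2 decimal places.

Mass of solution: 19 L × 1000 mL/L × 1.16 g/mL = 22,040 g.
Available chlorine delivered: 22,040 g × 0.131 = 2887 g as Cl₂.
Concentration rise: 2887 g / 119,000 L = 24.26 mg/L = 24.26 ppm.
Final FC: 1.6 + 24.26 = 25.86 ppm.

25.86 ppm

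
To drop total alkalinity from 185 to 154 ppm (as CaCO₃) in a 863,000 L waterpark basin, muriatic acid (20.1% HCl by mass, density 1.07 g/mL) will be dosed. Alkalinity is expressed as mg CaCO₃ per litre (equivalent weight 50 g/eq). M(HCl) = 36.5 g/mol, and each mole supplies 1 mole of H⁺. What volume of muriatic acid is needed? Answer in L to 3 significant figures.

Alkalinity to neutralize: (185 − 154) = 31 mg/L as CaCO₃ × 863,000 L = 26,750 g as CaCO₃.
Equivalents of H⁺ required: 26,750 ÷ 50 g/eq = 535.1 eq = 535.1 mol HCl.
Mass of HCl: 535.1 × 36.5 = 19,530 g.
Mass of 20.1% solution: 19,530 / 0.201 = 97,160 g.
Volume: 97,160 g ÷ 1.07 g/mL = 90,810 mL.

90.8 L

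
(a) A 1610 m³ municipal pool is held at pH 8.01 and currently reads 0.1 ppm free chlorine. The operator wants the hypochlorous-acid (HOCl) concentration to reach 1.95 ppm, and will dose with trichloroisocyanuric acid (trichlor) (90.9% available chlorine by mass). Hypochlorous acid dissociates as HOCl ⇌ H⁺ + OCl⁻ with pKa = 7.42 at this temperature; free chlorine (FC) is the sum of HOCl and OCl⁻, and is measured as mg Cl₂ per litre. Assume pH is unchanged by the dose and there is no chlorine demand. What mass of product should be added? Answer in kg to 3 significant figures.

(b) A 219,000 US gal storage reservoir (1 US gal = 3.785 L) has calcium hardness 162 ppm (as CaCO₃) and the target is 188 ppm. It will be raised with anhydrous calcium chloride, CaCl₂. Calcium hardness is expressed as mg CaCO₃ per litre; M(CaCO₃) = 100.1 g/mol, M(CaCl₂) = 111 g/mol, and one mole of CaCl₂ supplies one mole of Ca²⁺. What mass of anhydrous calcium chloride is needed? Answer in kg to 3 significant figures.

(a) Volume: 1610 m³ = 1,610,000 L.
(a) [OCl⁻]/[HOCl] = 10^(pH − pKa) = 10^(8.01 − 7.42) = 3.89; fraction as HOCl = 1/(1 + 3.89) = 0.2045.
(a) Free chlorine required for 1.95 ppm HOCl: 1.95 / 0.2045 = 9.536 ppm.
(a) FC to add: 9.536 − 0.1 = 9.436 mg/L as Cl₂.
(a) Cl₂ equivalent: 9.436 mg/L × 1,610,000 L = 15,190 g.
(a) Product at 90.9% available Cl: 15,190 / 0.909 = 16,710 g.

(b) Volume: 219,000 US gal × 3.785 L/gal = 828,915 L.
(b) Hardness to add: (188 − 162) = 26 mg/L as CaCO₃ × 828,915 L = 21,550 g as CaCO₃.
(b) Moles of Ca²⁺ (1 mol Ca²⁺ ≡ 1 mol CaCO₃): 21,550 / 100.1 g/mol = 215.3 mol.
(b) Mass of CaCl₂: 215.3 × 111 = 23,900 g.

(a) 16.7 kg; (b) 23.9 kg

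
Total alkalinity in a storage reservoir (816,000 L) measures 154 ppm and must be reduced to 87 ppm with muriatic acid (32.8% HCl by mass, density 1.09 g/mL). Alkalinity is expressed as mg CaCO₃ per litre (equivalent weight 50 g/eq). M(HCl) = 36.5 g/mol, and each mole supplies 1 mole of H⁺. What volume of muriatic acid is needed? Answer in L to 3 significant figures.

112 L

Alkalinity to neutralize: (154 − 87) = 67 mg/L as CaCO₃ × 816,000 L = 54,670 g as CaCO₃.
Equivalents of H⁺ required: 54,670 ÷ 50 g/eq = 1093 eq = 1093 mol HCl.
Mass of HCl: 1093 × 36.5 = 39,910 g.
Mass of 32.8% solution: 39,910 / 0.328 = 121,700 g.
Volume: 121,700 g ÷ 1.09 g/mL = 111,600 mL.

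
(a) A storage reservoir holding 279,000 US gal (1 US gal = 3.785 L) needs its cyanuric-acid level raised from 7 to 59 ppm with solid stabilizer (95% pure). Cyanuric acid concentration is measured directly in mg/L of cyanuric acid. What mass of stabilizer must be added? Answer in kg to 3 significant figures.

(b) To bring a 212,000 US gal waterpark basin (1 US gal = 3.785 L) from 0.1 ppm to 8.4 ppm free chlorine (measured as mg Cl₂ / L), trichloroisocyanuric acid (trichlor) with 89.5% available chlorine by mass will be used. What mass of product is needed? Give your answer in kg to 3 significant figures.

(a) Volume: 279,000 US gal × 3.785 L/gal = 1,056,015 L.
(a) CYA to add: (59 − 7) = 52 mg/L × 1,056,015 L = 54,910 g cyanuric acid.
(a) At 95% purity: 54,910 / 0.95 = 57,800 g product.

(b) Volume: 212,000 US gal × 3.785 L/gal = 802,420 L.
(b) Chlorine deficit: 8.4 − 0.1 = 8.3 ppm = 8.3 mg/L as Cl₂.
(b) Cl₂ equivalent needed: 8.3 mg/L × 802,420 L = 6,660,000 mg = 6660 g.
(b) Product at 89.5% available chlorine: 6660 / 0.895 = 7441 g.

(a) 57.8 kg; (b) 7.44 kg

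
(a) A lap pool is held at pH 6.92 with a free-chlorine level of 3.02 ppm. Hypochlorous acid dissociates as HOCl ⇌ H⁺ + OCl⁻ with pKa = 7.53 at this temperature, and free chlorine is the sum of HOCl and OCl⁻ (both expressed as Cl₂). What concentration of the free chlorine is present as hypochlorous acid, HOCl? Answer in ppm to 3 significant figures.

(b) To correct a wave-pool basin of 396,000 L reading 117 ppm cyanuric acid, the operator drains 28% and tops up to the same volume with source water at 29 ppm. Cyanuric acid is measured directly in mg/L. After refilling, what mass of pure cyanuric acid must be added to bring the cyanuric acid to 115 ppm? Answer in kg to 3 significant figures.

(a) [OCl⁻]/[HOCl] = 10^(pH − pKa) = 10^(6.92 − 7.53) = 10^-0.61 = 0.2455.
(a) Fraction as HOCl = 1 / (1 + 0.2455) = 0.8029.
(a) HOCl = 0.8029 × 3.02 ppm = 2.425 ppm.

(b) After draining 28% and refilling: 117 × 0.72 + 29 × 0.28 = 92.36 ppm.
(b) Deficit to target: 115 − 92.36 = 22.64 mg/L.
(b) Mass: 22.64 mg/L × 396,000 L = 8965 g cyanuric acid.

(a) 2.42 ppm; (b) 8.97 kg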